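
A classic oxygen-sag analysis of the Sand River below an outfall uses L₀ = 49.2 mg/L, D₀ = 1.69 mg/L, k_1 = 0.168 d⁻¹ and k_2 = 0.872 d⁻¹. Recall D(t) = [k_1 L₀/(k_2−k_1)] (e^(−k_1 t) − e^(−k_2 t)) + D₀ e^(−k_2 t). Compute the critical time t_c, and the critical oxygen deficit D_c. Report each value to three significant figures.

t_c ≈ 2.12 d; D_c ≈ 6.64 mg/L

With k_2/k_1 = 5.190 and 1 − D₀(k_2−k_1)/(k_1 L₀) = 0.8561,
t_c = ln(5.190 × 0.8561) / (0.872 − 0.168) = ln(4.443) / 0.7040 = 1.491/0.7040 = 2.118 d.
D_c = (k_1/k_2) L₀ e^(−k_1 t_c) = (0.168/0.872) × 49.2 × e^(−0.168×2.118) = 0.1927 × 49.2 × 0.7005 = 6.640 mg/L.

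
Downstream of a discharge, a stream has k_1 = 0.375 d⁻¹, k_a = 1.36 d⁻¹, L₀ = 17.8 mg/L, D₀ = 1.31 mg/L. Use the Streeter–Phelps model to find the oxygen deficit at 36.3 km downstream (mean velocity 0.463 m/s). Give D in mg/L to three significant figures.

Travel time t = x/v = 36.3 km / (0.463 m/s) = 36300 m / 0.463 m/s = 78400 s = 0.9074 d.
k_1 L₀/(k_a−k_1) = 0.375×17.8/(1.36−0.375) = 6.675/0.9850 = 6.777 mg/L.
e^(−k_1 t) = e^(−0.375×0.9074) = 0.7116; e^(−k_a t) = e^(−1.36×0.9074) = 0.2911.
D = 6.777 × (0.7116 − 0.2911) + 1.31 × 0.2911 = 2.849 + 0.3813 = 3.231 mg/L.

D ≈ 3.23 mg/L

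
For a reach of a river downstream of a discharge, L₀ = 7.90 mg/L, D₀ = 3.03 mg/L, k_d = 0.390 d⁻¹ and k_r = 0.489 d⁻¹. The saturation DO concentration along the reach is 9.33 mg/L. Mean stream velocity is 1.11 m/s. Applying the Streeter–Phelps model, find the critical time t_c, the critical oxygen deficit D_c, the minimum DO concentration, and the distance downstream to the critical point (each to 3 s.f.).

t_c ≈ 1.25 d; D_c ≈ 3.87 mg/L; min DO ≈ 5.46 mg/L; x_c ≈ 120 km

With k_r/k_d = 1.254 and 1 − D₀(k_r−k_d)/(k_d L₀) = 0.9026,
t_c = ln(1.254 × 0.9026) / (0.489 − 0.390) = ln(1.132) / 0.09900 = 0.1238/0.09900 = 1.250 d.
D_c = (k_d/k_r) L₀ e^(−k_d t_c) = (0.390/0.489) × 7.90 × e^(−0.390×1.250) = 0.7975 × 7.90 × 0.6141 = 3.869 mg/L.
Minimum DO = C_s − D_c = 9.33 − 3.869 = 5.461 mg/L.
x_c = v t_c = 1.11 m/s × 1.250 d × 86400 s/d = 119900 m ≈ 120 km.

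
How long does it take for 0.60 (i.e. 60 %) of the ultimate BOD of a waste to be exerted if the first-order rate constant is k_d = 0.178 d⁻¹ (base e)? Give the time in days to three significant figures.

y/L₀ = 1 − e^(−k_d t) = 0.60 ⇒ e^(−k_d t) = 0.400
t = −ln(0.400) / 0.178 = 0.9163 / 0.178 = 5.148 d.

t ≈ 5.15 d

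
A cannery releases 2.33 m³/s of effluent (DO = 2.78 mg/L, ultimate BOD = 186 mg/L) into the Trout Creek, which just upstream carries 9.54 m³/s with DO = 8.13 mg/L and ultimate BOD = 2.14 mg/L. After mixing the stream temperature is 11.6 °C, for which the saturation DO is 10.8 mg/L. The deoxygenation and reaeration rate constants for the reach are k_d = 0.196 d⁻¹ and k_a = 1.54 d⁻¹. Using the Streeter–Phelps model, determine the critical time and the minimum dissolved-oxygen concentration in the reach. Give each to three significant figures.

t_c ≈ 0.715 d; minimum DO ≈ 6.57 mg/L

Mixed DO = (9.54×8.13 + 2.33×2.78)/(9.54+2.33) = 84.04/11.87 = 7.080 mg/L.
Mixed L₀ = (9.54×2.14 + 2.33×186)/(11.87) = 453.8/11.87 = 38.23 mg/L.
Initial deficit D₀ = C_s − DO₀ = 10.8 − 7.080 = 3.720 mg/L.
t_c = (1/1.344) ln[(1.54/0.196)(1 − 3.720×1.344/(0.196×38.23))] = 0.7440 × ln(2.614) = 0.7150 d.
D_c = (0.196/1.54) × 38.23 × e^(−0.196×0.7150) = 0.1273 × 38.23 × 0.8692 = 4.229 mg/L.
Minimum DO = 10.8 − 4.229 = 6.571 mg/L.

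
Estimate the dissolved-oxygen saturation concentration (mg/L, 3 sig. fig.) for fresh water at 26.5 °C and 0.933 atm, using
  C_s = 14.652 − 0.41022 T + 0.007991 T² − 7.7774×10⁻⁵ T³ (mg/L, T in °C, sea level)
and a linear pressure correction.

C_s ≈ 7.41 mg/L

At sea level: C_s = 14.652 − 0.41022×26.5 + 0.007991×26.5² − 7.7774×10⁻⁵×26.5³ = 7.946 mg/L.
Pressure correction: C_s' = 7.946 × 0.933 = 7.413 mg/L.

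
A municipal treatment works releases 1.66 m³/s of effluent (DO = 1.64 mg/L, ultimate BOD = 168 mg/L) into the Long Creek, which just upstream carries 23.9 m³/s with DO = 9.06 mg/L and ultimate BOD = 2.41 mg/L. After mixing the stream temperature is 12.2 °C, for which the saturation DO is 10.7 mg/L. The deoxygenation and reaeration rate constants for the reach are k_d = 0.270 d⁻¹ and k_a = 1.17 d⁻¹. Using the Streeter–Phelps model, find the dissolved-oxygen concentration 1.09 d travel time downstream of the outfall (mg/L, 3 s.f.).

DO ≈ 8.27 mg/L

Mixed DO = (23.9×9.06 + 1.66×1.64)/(23.9+1.66) = 219.3/25.56 = 8.578 mg/L.
Mixed L₀ = (23.9×2.41 + 1.66×168)/(25.56) = 336.5/25.56 = 13.16 mg/L.
Initial deficit D₀ = C_s − DO₀ = 10.7 − 8.578 = 2.122 mg/L.
D(1.09) = [0.270×13.16/(1.17−0.270)](e^(−0.270×1.09) − e^(−1.17×1.09)) + 2.122 e^(−1.17×1.09)
= 3.949 × (0.7451 − 0.2793) + 2.122 × 0.2793 = 2.432 mg/L.
DO = 10.7 − 2.432 = 8.268 mg/L.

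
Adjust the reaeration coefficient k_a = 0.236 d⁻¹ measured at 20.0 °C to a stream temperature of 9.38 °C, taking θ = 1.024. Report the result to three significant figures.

k_a ≈ 0.183 d⁻¹

k_a(T₂) = k_a(T₁) · θ^(T₂−T₁) = 0.236 × 1.024^(9.38−20.0)
= 0.236 × 1.024^-10.6 = 0.236 × 0.7773 = 0.1835 d⁻¹.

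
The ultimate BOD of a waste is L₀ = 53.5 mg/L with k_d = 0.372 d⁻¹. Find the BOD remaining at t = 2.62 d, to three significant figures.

L_t = L₀ e^(−k_d t) = 53.5 × e^(−0.372×2.62) = 53.5 × 0.3773 = 20.19 mg/L.

L ≈ 20.2 mg/L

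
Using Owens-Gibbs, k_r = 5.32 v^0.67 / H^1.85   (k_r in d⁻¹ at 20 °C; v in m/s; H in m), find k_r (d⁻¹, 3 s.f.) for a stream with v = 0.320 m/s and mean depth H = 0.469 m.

k_r = 5.32 × 0.320^0.67 / 0.469^1.85 = 5.32 × 0.4661 / 0.2464 = 10.06 d⁻¹.

k_r ≈ 10.1 d⁻¹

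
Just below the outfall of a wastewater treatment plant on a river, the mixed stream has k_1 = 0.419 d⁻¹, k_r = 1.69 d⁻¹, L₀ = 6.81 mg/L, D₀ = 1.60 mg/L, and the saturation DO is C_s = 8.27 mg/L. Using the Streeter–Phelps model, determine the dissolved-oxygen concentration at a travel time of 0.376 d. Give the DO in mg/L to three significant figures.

k_1 L₀/(k_r−k_1) = 0.419×6.81/(1.69−0.419) = 2.853/1.271 = 2.245 mg/L.
e^(−k_1 t) = e^(−0.419×0.3760) = 0.8542; e^(−k_r t) = e^(−1.69×0.3760) = 0.5297.
D = 2.245 × (0.8542 − 0.5297) + 1.60 × 0.5297 = 0.7286 + 0.8475 = 1.576 mg/L.
DO = C_s − D = 8.27 − 1.576 = 6.694 mg/L.

DO ≈ 6.69 mg/L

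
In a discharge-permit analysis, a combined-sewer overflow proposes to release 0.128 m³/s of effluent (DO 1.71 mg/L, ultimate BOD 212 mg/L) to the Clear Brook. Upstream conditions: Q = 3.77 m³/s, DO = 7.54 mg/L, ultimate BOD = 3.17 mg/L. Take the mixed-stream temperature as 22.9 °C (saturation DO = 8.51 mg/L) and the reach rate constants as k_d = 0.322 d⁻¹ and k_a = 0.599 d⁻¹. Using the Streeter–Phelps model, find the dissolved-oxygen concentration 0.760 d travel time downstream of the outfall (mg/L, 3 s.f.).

Mixed DO = (3.77×7.54 + 0.128×1.71)/(3.77+0.128) = 28.64/3.898 = 7.349 mg/L.
Mixed L₀ = (3.77×3.17 + 0.128×212)/(3.898) = 39.09/3.898 = 10.03 mg/L.
Initial deficit D₀ = C_s − DO₀ = 8.51 − 7.349 = 1.161 mg/L.
D(0.760) = [0.322×10.03/(0.599−0.322)](e^(−0.322×0.760) − e^(−0.599×0.760)) + 1.161 e^(−0.599×0.760)
= 11.66 × (0.7829 − 0.6343) + 1.161 × 0.6343 = 2.469 mg/L.
DO = 8.51 − 2.469 = 6.041 mg/L.

DO ≈ 6.04 mg/L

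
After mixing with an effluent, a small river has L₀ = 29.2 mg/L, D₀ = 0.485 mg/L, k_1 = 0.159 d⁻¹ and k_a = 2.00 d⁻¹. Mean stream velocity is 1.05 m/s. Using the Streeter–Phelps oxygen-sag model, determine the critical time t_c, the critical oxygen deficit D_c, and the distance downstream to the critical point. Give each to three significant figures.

t_c = [1/(k_a−k_1)] ln[(k_a/k_1)(1 − D₀(k_a−k_1)/(k_1 L₀))]
= [1/(2.00−0.159)] ln[(2.00/0.159)(1 − 0.485×1.841/(0.159×29.2))]
= (1/1.841) ln[12.58 × 0.8077] = 0.5432 × ln(10.16) = 0.5432 × 2.318 = 1.259 d.
L(t_c) = L₀ e^(−k_1 t_c) = 29.2 × 0.8185 = 23.90 mg/L, and at the critical point k_a D_c = k_1 L, so D_c = (0.159/2.00) × 23.90 = 1.900 mg/L.
x_c = v t_c = 1.05 m/s × 1.259 d × 86400 s/d = 114200 m ≈ 114 km.

t_c ≈ 1.26 d; D_c ≈ 1.90 mg/L; x_c ≈ 114 km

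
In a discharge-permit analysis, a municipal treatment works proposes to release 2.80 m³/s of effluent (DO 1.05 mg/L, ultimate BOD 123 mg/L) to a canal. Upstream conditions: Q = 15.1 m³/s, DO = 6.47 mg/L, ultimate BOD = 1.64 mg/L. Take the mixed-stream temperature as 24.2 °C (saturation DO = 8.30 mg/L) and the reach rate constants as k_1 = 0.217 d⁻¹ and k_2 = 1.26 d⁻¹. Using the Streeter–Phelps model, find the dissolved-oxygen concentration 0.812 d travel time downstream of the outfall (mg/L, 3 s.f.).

Mixed DO = (15.1×6.47 + 2.80×1.05)/(15.1+2.80) = 100.6/17.90 = 5.622 mg/L.
Mixed L₀ = (15.1×1.64 + 2.80×123)/(17.90) = 369.2/17.90 = 20.62 mg/L.
Initial deficit D₀ = C_s − DO₀ = 8.30 − 5.622 = 2.678 mg/L.
D(0.812) = [0.217×20.62/(1.26−0.217)](e^(−0.217×0.812) − e^(−1.26×0.812)) + 2.678 e^(−1.26×0.812)
= 4.291 × (0.8384 − 0.3595) + 2.678 × 0.3595 = 3.018 mg/L.
DO = 8.30 − 3.018 = 5.282 mg/L.

DO ≈ 5.28 mg/L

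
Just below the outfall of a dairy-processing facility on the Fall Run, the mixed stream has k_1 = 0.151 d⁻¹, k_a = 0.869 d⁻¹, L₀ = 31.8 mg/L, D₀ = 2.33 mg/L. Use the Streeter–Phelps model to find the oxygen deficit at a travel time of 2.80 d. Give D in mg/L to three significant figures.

k_1 L₀/(k_a−k_1) = 0.151×31.8/(0.869−0.151) = 4.802/0.7180 = 6.688 mg/L.
e^(−k_1 t) = e^(−0.151×2.800) = 0.6552; e^(−k_a t) = e^(−0.869×2.800) = 0.08776.
D = 6.688 × (0.6552 − 0.08776) + 2.33 × 0.08776 = 3.795 + 0.2045 = 3.999 mg/L.

D ≈ 4.00 mg/L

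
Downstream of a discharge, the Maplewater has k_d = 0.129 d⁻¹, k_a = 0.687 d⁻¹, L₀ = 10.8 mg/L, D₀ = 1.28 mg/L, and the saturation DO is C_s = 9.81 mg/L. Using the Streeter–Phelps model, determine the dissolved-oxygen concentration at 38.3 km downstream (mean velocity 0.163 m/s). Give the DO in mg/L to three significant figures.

DO ≈ 8.24 mg/L

Travel time t = x/v = 38.3 km / (0.163 m/s) = 38300 m / 0.163 m/s = 235000 s = 2.720 d.
k_d L₀/(k_a−k_d) = 0.129×10.8/(0.687−0.129) = 1.393/0.5580 = 2.497 mg/L.
e^(−k_d t) = e^(−0.129×2.720) = 0.7041; e^(−k_a t) = e^(−0.687×2.720) = 0.1544.
D = 2.497 × (0.7041 − 0.1544) + 1.28 × 0.1544 = 1.373 + 0.1976 = 1.570 mg/L.
DO = C_s − D = 9.81 − 1.570 = 8.240 mg/L.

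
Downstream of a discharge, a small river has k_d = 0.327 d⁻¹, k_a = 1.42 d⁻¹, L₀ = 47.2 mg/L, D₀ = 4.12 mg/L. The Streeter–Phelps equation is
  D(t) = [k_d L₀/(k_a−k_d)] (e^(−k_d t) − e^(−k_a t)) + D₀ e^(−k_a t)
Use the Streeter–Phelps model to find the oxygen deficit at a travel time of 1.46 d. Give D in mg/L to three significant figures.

D ≈ 7.50 mg/L

k_d L₀/(k_a−k_d) = 0.327×47.2/(1.42−0.327) = 15.43/1.093 = 14.12 mg/L.
e^(−k_d t) = e^(−0.327×1.460) = 0.6204; e^(−k_a t) = e^(−1.42×1.460) = 0.1258.
D = 14.12 × (0.6204 − 0.1258) + 4.12 × 0.1258 = 6.984 + 0.5182 = 7.503 mg/L.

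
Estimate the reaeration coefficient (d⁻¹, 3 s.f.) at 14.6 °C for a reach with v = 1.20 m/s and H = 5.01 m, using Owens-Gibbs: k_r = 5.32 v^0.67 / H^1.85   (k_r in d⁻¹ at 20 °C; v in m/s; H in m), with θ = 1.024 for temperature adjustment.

k_r(20) = 5.32 × 1.20^0.67 / 5.01^1.85 = 5.32 × 1.130 / 19.71 = 0.3050 d⁻¹.
k_r(14.6) = 0.3050 × 1.024^(14.6−20) = 0.3050 × 0.8798 = 0.2683 d⁻¹.

k_r ≈ 0.268 d⁻¹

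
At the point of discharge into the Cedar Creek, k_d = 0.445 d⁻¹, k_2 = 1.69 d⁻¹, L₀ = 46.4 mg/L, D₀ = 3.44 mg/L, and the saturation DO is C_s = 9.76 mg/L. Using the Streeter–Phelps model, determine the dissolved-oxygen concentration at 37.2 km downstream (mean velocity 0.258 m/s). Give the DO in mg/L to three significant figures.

DO ≈ 2.65 mg/L

Travel time t = x/v = 37.2 km / (0.258 m/s) = 37200 m / 0.258 m/s = 144200 s = 1.669 d.
k_d L₀/(k_2−k_d) = 0.445×46.4/(1.69−0.445) = 20.65/1.245 = 16.58 mg/L.
e^(−k_d t) = e^(−0.445×1.669) = 0.4759; e^(−k_2 t) = e^(−1.69×1.669) = 0.05959.
D = 16.58 × (0.4759 − 0.05959) + 3.44 × 0.05959 = 6.904 + 0.2050 = 7.109 mg/L.
DO = C_s − D = 9.76 − 7.109 = 2.651 mg/L.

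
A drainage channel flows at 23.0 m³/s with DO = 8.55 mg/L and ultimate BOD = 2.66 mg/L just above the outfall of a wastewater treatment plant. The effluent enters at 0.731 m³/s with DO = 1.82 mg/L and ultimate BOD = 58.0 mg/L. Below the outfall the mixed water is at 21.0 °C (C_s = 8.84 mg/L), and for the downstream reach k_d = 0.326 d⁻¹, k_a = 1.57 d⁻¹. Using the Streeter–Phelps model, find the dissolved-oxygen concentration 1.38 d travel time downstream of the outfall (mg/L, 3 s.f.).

Mixed DO = (23.0×8.55 + 0.731×1.82)/(23.0+0.731) = 198.0/23.73 = 8.343 mg/L.
Mixed L₀ = (23.0×2.66 + 0.731×58.0)/(23.73) = 103.6/23.73 = 4.365 mg/L.
Initial deficit D₀ = C_s − DO₀ = 8.84 − 8.343 = 0.4973 mg/L.
D(1.38) = [0.326×4.365/(1.57−0.326)](e^(−0.326×1.38) − e^(−1.57×1.38)) + 0.4973 e^(−1.57×1.38)
= 1.144 × (0.6377 − 0.1146) + 0.4973 × 0.1146 = 0.6553 mg/L.
DO = 8.84 − 0.6553 = 8.185 mg/L.

DO ≈ 8.18 mg/L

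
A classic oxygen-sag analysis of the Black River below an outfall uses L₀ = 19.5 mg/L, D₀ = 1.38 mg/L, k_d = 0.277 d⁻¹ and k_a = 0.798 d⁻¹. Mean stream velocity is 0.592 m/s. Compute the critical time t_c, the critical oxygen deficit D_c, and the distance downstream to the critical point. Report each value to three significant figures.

t_c ≈ 1.76 d; D_c ≈ 4.16 mg/L; x_c ≈ 89.9 km

At the critical point dD/dt = 0, so k_d L₀ e^(−k_d t) = k_a D. Substituting D(t) from the Streeter–Phelps equation and solving for t gives
t_c = ln[(k_a/k_d)(1 − D₀(k_a−k_d)/(k_d L₀))] / (k_a−k_d).
Here k_a−k_d = 0.5210 d⁻¹ and 1 − D₀(k_a−k_d)/(k_d L₀) = 1 − 1.38×0.5210/(0.277×19.5) = 0.8669, so
t_c = ln(2.881 × 0.8669) / 0.5210 = 0.9153 / 0.5210 = 1.757 d.
L(t_c) = L₀ e^(−k_d t_c) = 19.5 × 0.6147 = 11.99 mg/L, and at the critical point k_a D_c = k_d L, so D_c = (0.277/0.798) × 11.99 = 4.161 mg/L.
x_c = v t_c = 0.592 m/s × 1.757 d × 86400 s/d = 89850 m ≈ 89.9 km.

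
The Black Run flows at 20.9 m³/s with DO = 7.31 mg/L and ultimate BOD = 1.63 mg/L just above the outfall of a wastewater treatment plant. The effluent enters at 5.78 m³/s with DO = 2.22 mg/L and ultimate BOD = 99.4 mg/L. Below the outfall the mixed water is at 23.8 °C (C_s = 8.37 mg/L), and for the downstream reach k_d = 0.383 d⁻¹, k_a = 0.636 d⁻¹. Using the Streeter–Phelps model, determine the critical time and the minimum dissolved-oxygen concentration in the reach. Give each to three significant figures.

t_c ≈ 1.75 d; minimum DO ≈ 1.34 mg/L

Mixed DO = (20.9×7.31 + 5.78×2.22)/(20.9+5.78) = 165.6/26.68 = 6.207 mg/L.
Mixed L₀ = (20.9×1.63 + 5.78×99.4)/(26.68) = 608.6/26.68 = 22.81 mg/L.
Initial deficit D₀ = C_s − DO₀ = 8.37 − 6.207 = 2.163 mg/L.
t_c = (1/0.2530) ln[(0.636/0.383)(1 − 2.163×0.2530/(0.383×22.81))] = 3.953 × ln(1.557) = 1.749 d.
D_c = (0.383/0.636) × 22.81 × e^(−0.383×1.749) = 0.6022 × 22.81 × 0.5118 = 7.030 mg/L.
Minimum DO = 8.37 − 7.030 = 1.340 mg/L.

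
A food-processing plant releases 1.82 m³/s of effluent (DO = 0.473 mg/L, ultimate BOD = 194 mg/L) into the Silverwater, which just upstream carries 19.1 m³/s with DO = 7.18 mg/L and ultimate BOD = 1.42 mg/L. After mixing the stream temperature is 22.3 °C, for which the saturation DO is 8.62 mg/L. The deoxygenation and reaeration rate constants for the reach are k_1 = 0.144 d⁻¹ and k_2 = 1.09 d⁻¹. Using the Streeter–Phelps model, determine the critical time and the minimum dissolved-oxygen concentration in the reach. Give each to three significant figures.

t_c ≈ 0.750 d; minimum DO ≈ 6.46 mg/L

Mixed DO = (19.1×7.18 + 1.82×0.473)/(19.1+1.82) = 138.0/20.92 = 6.597 mg/L.
Mixed L₀ = (19.1×1.42 + 1.82×194)/(20.92) = 380.2/20.92 = 18.17 mg/L.
Initial deficit D₀ = C_s − DO₀ = 8.62 − 6.597 = 2.023 mg/L.
t_c = (1/0.9460) ln[(1.09/0.144)(1 − 2.023×0.9460/(0.144×18.17))] = 1.057 × ln(2.033) = 0.7499 d.
D_c = (0.144/1.09) × 18.17 × e^(−0.144×0.7499) = 0.1321 × 18.17 × 0.8976 = 2.155 mg/L.
Minimum DO = 8.62 − 2.155 = 6.465 mg/L.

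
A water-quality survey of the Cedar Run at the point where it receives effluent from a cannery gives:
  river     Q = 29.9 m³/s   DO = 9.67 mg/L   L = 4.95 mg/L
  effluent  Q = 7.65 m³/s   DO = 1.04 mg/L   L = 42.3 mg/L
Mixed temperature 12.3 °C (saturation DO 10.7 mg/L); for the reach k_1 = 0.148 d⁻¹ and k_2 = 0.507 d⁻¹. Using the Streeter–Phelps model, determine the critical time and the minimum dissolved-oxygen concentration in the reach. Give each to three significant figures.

t_c ≈ 1.28 d; minimum DO ≈ 7.66 mg/L

Mixed DO = (29.9×9.67 + 7.65×1.04)/(29.9+7.65) = 297.1/37.55 = 7.912 mg/L.
Mixed L₀ = (29.9×4.95 + 7.65×42.3)/(37.55) = 471.6/37.55 = 12.56 mg/L.
Initial deficit D₀ = C_s − DO₀ = 10.7 − 7.912 = 2.788 mg/L.
t_c = (1/0.3590) ln[(0.507/0.148)(1 − 2.788×0.3590/(0.148×12.56))] = 2.786 × ln(1.581) = 1.276 d.
D_c = (0.148/0.507) × 12.56 × e^(−0.148×1.276) = 0.2919 × 12.56 × 0.8279 = 3.035 mg/L.
Minimum DO = 10.7 − 3.035 = 7.665 mg/L.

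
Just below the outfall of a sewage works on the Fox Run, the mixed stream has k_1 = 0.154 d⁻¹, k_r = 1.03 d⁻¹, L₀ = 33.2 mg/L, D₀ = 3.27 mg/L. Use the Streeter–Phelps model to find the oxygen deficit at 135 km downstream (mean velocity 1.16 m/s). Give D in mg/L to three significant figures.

D ≈ 4.10 mg/L

Travel time t = x/v = 135 km / (1.16 m/s) = 135000 m / 1.16 m/s = 116400 s = 1.347 d.
k_1 L₀/(k_r−k_1) = 0.154×33.2/(1.03−0.154) = 5.113/0.8760 = 5.837 mg/L.
e^(−k_1 t) = e^(−0.154×1.347) = 0.8127; e^(−k_r t) = e^(−1.03×1.347) = 0.2497.
D = 5.837 × (0.8127 − 0.2497) + 3.27 × 0.2497 = 3.286 + 0.8166 = 4.102 mg/L.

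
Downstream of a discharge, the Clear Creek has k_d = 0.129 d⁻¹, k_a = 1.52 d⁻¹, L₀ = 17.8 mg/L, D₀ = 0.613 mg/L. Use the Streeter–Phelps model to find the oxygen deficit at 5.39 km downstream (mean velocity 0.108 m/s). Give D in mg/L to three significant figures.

D ≈ 1.10 mg/L

Travel time t = x/v = 5.39 km / (0.108 m/s) = 5390 m / 0.108 m/s = 49910 s = 0.5776 d.
k_d L₀/(k_a−k_d) = 0.129×17.8/(1.52−0.129) = 2.296/1.391 = 1.651 mg/L.
e^(−k_d t) = e^(−0.129×0.5776) = 0.9282; e^(−k_a t) = e^(−1.52×0.5776) = 0.4156.
D = 1.651 × (0.9282 − 0.4156) + 0.613 × 0.4156 = 0.8461 + 0.2548 = 1.101 mg/L.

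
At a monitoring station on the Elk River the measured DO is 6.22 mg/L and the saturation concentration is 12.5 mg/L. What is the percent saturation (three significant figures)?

% saturation = C/C_s × 100 = 6.22/12.5 × 100 = 49.8 %.

49.8 % saturation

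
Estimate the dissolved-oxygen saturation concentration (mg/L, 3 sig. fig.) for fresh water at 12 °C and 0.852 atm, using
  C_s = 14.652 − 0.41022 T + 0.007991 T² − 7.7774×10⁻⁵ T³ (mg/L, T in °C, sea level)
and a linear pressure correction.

C_s ≈ 9.16 mg/L

At sea level: C_s = 14.652 − 0.41022×12 + 0.007991×12² − 7.7774×10⁻⁵×12³ = 10.75 mg/L.
Pressure correction: C_s' = 10.75 × 0.852 = 9.155 mg/L.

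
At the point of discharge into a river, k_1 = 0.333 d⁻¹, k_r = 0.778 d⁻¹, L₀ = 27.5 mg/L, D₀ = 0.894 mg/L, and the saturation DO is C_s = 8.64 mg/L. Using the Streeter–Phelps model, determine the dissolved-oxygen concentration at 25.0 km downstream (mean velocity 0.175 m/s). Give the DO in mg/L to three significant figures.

DO ≈ 2.21 mg/L

Travel time t = x/v = 25.0 km / (0.175 m/s) = 25000 m / 0.175 m/s = 142900 s = 1.653 d.
k_1 L₀/(k_r−k_1) = 0.333×27.5/(0.778−0.333) = 9.158/0.4450 = 20.58 mg/L.
e^(−k_1 t) = e^(−0.333×1.653) = 0.5766; e^(−k_r t) = e^(−0.778×1.653) = 0.2763.
D = 20.58 × (0.5766 − 0.2763) + 0.894 × 0.2763 = 6.181 + 0.2470 = 6.428 mg/L.
DO = C_s − D = 8.64 − 6.428 = 2.212 mg/L.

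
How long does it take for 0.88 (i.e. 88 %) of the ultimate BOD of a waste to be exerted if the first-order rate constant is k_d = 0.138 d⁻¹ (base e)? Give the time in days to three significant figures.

y/L₀ = 1 − e^(−k_d t) = 0.88 ⇒ e^(−k_d t) = 0.120
t = −ln(0.120) / 0.138 = 2.120 / 0.138 = 15.36 d.

t ≈ 15.4 d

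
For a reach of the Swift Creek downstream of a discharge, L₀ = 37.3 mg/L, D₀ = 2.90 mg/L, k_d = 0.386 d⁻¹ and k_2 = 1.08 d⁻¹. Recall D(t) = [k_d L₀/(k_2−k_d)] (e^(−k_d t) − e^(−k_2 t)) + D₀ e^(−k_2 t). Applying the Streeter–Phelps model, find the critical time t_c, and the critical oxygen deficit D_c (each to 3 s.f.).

With k_2/k_d = 2.798 and 1 − D₀(k_2−k_d)/(k_d L₀) = 0.8602,
t_c = ln(2.798 × 0.8602) / (1.08 − 0.386) = ln(2.407) / 0.6940 = 0.8783/0.6940 = 1.266 d.
D_c = (k_d/k_2) L₀ e^(−k_d t_c) = (0.386/1.08) × 37.3 × e^(−0.386×1.266) = 0.3574 × 37.3 × 0.6135 = 8.179 mg/L.

t_c ≈ 1.27 d; D_c ≈ 8.18 mg/L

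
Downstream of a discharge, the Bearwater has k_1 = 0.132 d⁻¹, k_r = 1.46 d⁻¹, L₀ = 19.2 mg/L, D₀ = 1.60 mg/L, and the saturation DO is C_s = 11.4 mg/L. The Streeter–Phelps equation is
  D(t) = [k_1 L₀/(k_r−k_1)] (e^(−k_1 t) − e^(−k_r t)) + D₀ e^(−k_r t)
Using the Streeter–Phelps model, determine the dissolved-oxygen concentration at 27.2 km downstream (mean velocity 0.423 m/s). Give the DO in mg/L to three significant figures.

DO ≈ 9.77 mg/L

Travel time t = x/v = 27.2 km / (0.423 m/s) = 27200 m / 0.423 m/s = 64300 s = 0.7442 d.
k_1 L₀/(k_r−k_1) = 0.132×19.2/(1.46−0.132) = 2.534/1.328 = 1.908 mg/L.
e^(−k_1 t) = e^(−0.132×0.7442) = 0.9064; e^(−k_r t) = e^(−1.46×0.7442) = 0.3374.
D = 1.908 × (0.9064 − 0.3374) + 1.60 × 0.3374 = 1.086 + 0.5398 = 1.626 mg/L.
DO = C_s − D = 11.4 − 1.626 = 9.774 mg/L.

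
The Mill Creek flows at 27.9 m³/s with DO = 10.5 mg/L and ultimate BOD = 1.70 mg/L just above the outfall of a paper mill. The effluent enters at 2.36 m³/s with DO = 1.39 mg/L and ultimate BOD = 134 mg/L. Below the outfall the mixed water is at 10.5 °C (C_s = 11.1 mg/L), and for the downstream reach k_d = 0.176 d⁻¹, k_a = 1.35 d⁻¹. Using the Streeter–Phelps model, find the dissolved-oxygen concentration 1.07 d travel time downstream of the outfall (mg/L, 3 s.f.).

Mixed DO = (27.9×10.5 + 2.36×1.39)/(27.9+2.36) = 296.2/30.26 = 9.790 mg/L.
Mixed L₀ = (27.9×1.70 + 2.36×134)/(30.26) = 363.7/30.26 = 12.02 mg/L.
Initial deficit D₀ = C_s − DO₀ = 11.1 − 9.790 = 1.310 mg/L.
D(1.07) = [0.176×12.02/(1.35−0.176)](e^(−0.176×1.07) − e^(−1.35×1.07)) + 1.310 e^(−1.35×1.07)
= 1.802 × (0.8283 − 0.2359) + 1.310 × 0.2359 = 1.377 mg/L.
DO = 11.1 − 1.377 = 9.723 mg/L.

DO ≈ 9.72 mg/L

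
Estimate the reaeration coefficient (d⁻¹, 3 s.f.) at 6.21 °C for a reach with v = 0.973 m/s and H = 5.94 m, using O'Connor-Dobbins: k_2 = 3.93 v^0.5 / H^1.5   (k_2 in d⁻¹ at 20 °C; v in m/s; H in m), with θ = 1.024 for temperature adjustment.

k_2(20) = 3.93 × 0.973^0.5 / 5.94^1.5 = 3.93 × 0.9864 / 14.48 = 0.2678 d⁻¹.
k_2(6.21) = 0.2678 × 1.024^(6.21−20) = 0.2678 × 0.7210 = 0.1931 d⁻¹.

k_2 ≈ 0.193 d⁻¹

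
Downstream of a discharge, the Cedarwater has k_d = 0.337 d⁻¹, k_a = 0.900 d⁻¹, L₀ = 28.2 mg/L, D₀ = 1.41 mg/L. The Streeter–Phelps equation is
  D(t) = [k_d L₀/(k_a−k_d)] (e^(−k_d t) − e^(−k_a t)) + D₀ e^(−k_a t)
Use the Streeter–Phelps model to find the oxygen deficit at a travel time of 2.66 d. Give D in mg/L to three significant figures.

k_d L₀/(k_a−k_d) = 0.337×28.2/(0.900−0.337) = 9.503/0.5630 = 16.88 mg/L.
e^(−k_d t) = e^(−0.337×2.660) = 0.4080; e^(−k_a t) = e^(−0.900×2.660) = 0.09126.
D = 16.88 × (0.4080 − 0.09126) + 1.41 × 0.09126 = 5.347 + 0.1287 = 5.476 mg/L.

D ≈ 5.48 mg/L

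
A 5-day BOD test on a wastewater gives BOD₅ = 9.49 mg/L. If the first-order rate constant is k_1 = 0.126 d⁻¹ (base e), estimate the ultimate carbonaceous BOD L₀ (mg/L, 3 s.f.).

BOD₅ = L₀(1 − e^(−5k_1)) ⇒ L₀ = BOD₅ / (1 − e^(−5×0.126))
= 9.49 / (1 − 0.5326) = 9.49 / 0.4674 = 20.30 mg/L.

L₀ ≈ 20.3 mg/L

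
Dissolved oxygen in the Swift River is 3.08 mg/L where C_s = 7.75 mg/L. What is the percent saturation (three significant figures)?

39.7 % saturation

% saturation = C/C_s × 100 = 3.08/7.75 × 100 = 39.7 %.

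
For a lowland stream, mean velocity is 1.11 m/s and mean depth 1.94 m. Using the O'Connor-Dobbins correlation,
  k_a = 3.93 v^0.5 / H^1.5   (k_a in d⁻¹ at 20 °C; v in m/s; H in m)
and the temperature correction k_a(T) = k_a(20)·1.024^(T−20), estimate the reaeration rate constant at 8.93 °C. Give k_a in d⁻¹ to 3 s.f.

k_a(20) = 3.93 × 1.11^0.5 / 1.94^1.5 = 3.93 × 1.054 / 2.702 = 1.532 d⁻¹.
k_a(8.93) = 1.532 × 1.024^(8.93−20) = 1.532 × 0.7691 = 1.179 d⁻¹.

k_a ≈ 1.18 d⁻¹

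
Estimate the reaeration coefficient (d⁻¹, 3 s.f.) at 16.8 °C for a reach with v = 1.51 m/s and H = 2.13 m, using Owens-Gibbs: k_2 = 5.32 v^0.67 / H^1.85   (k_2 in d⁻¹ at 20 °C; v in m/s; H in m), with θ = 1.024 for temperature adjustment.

k_2(20) = 5.32 × 1.51^0.67 / 2.13^1.85 = 5.32 × 1.318 / 4.050 = 1.731 d⁻¹.
k_2(16.8) = 1.731 × 1.024^(16.8−20) = 1.731 × 0.9269 = 1.605 d⁻¹.

k_2 ≈ 1.60 d⁻¹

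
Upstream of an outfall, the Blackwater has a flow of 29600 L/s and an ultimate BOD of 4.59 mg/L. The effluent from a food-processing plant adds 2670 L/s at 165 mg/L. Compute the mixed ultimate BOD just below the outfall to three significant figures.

Flow-weighted mixing: C = (Q_r C_r + Q_w C_w)/(Q_r + Q_w)
= (29600×4.59 + 2670×165)/(29600 + 2670) = 576400/32270 = 17.86 mg/L.

17.9 mg/L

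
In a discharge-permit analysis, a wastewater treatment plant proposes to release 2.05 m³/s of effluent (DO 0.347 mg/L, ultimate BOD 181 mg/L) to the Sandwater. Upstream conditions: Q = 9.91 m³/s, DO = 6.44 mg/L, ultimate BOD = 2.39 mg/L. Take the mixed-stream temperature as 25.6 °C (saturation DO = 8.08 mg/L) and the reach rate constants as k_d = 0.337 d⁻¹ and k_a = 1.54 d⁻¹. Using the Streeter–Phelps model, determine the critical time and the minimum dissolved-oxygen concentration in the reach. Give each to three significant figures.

t_c ≈ 0.978 d; minimum DO ≈ 2.89 mg/L

Mixed DO = (9.91×6.44 + 2.05×0.347)/(9.91+2.05) = 64.53/11.96 = 5.396 mg/L.
Mixed L₀ = (9.91×2.39 + 2.05×181)/(11.96) = 394.7/11.96 = 33.00 mg/L.
Initial deficit D₀ = C_s − DO₀ = 8.08 − 5.396 = 2.684 mg/L.
t_c = (1/1.203) ln[(1.54/0.337)(1 − 2.684×1.203/(0.337×33.00))] = 0.8313 × ln(3.243) = 0.9780 d.
D_c = (0.337/1.54) × 33.00 × e^(−0.337×0.9780) = 0.2188 × 33.00 × 0.7192 = 5.195 mg/L.
Minimum DO = 8.08 − 5.195 = 2.885 mg/L.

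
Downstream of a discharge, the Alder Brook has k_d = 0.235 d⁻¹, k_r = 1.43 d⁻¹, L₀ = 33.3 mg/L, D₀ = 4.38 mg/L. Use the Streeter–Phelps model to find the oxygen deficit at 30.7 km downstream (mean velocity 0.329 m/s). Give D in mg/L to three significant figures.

D ≈ 4.62 mg/L

Travel time t = x/v = 30.7 km / (0.329 m/s) = 30700 m / 0.329 m/s = 93310 s = 1.080 d.
k_d L₀/(k_r−k_d) = 0.235×33.3/(1.43−0.235) = 7.825/1.195 = 6.549 mg/L.
e^(−k_d t) = e^(−0.235×1.080) = 0.7758; e^(−k_r t) = e^(−1.43×1.080) = 0.2134.
D = 6.549 × (0.7758 − 0.2134) + 4.38 × 0.2134 = 3.683 + 0.9349 = 4.618 mg/L.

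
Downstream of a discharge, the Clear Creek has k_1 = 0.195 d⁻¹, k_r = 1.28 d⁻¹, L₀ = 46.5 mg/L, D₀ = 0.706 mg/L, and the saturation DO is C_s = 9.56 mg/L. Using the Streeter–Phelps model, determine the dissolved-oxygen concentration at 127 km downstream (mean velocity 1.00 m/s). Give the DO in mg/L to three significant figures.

Travel time t = x/v = 127 km / (1.00 m/s) = 127000 m / 1.00 m/s = 127000 s = 1.470 d.
k_1 L₀/(k_r−k_1) = 0.195×46.5/(1.28−0.195) = 9.068/1.085 = 8.357 mg/L.
e^(−k_1 t) = e^(−0.195×1.470) = 0.7508; e^(−k_r t) = e^(−1.28×1.470) = 0.1524.
D = 8.357 × (0.7508 − 0.1524) + 0.706 × 0.1524 = 5.001 + 0.1076 = 5.109 mg/L.
DO = C_s − D = 9.56 − 5.109 = 4.451 mg/L.

DO ≈ 4.45 mg/L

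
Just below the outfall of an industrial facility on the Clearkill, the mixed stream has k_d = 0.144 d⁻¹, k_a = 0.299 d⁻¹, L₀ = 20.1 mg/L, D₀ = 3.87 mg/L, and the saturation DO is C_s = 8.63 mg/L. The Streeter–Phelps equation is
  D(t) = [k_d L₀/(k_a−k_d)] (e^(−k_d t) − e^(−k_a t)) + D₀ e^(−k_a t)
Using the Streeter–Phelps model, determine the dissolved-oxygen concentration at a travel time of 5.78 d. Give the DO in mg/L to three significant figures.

k_d L₀/(k_a−k_d) = 0.144×20.1/(0.299−0.144) = 2.894/0.1550 = 18.67 mg/L.
e^(−k_d t) = e^(−0.144×5.780) = 0.4350; e^(−k_a t) = e^(−0.299×5.780) = 0.1776.
D = 18.67 × (0.4350 − 0.1776) + 3.87 × 0.1776 = 4.807 + 0.6873 = 5.495 mg/L.
DO = C_s − D = 8.63 − 5.495 = 3.135 mg/L.

DO ≈ 3.14 mg/L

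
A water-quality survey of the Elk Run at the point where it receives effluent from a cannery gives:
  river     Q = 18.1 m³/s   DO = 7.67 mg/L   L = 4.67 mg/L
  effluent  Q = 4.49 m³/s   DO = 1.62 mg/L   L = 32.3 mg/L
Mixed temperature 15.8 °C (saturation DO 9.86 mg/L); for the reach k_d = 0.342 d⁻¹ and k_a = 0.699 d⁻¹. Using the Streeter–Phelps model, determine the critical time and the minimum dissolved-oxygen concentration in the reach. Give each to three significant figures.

Mixed DO = (18.1×7.67 + 4.49×1.62)/(18.1+4.49) = 146.1/22.59 = 6.467 mg/L.
Mixed L₀ = (18.1×4.67 + 4.49×32.3)/(22.59) = 229.6/22.59 = 10.16 mg/L.
Initial deficit D₀ = C_s − DO₀ = 9.86 − 6.467 = 3.393 mg/L.
t_c = (1/0.3570) ln[(0.699/0.342)(1 − 3.393×0.3570/(0.342×10.16))] = 2.801 × ln(1.332) = 0.8022 d.
D_c = (0.342/0.699) × 10.16 × e^(−0.342×0.8022) = 0.4893 × 10.16 × 0.7601 = 3.779 mg/L.
Minimum DO = 9.86 − 3.779 = 6.081 mg/L.

t_c ≈ 0.802 d; minimum DO ≈ 6.08 mg/L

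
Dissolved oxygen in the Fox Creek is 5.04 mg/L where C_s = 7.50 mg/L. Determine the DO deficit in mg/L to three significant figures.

D = C_s − C = 7.50 − 5.04 = 2.46 mg/L.

D ≈ 2.46 mg/L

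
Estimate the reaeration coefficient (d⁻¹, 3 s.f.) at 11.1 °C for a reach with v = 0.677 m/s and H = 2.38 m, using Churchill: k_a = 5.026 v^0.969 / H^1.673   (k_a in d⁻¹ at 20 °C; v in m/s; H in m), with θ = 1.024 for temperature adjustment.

k_a ≈ 0.654 d⁻¹

k_a(20) = 5.026 × 0.677^0.969 / 2.38^1.673 = 5.026 × 0.6852 / 4.266 = 0.8073 d⁻¹.
k_a(11.1) = 0.8073 × 1.024^(11.1−20) = 0.8073 × 0.8097 = 0.6537 d⁻¹.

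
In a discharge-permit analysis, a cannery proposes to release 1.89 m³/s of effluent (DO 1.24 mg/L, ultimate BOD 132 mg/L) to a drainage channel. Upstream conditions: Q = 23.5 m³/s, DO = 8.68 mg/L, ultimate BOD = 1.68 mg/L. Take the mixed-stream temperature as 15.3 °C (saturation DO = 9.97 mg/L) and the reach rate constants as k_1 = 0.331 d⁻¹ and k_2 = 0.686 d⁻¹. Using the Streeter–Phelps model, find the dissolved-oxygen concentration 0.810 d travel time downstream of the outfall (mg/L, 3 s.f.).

DO ≈ 6.88 mg/L

Mixed DO = (23.5×8.68 + 1.89×1.24)/(23.5+1.89) = 206.3/25.39 = 8.126 mg/L.
Mixed L₀ = (23.5×1.68 + 1.89×132)/(25.39) = 289.0/25.39 = 11.38 mg/L.
Initial deficit D₀ = C_s − DO₀ = 9.97 − 8.126 = 1.844 mg/L.
D(0.810) = [0.331×11.38/(0.686−0.331)](e^(−0.331×0.810) − e^(−0.686×0.810)) + 1.844 e^(−0.686×0.810)
= 10.61 × (0.7648 − 0.5737) + 1.844 × 0.5737 = 3.086 mg/L.
DO = 9.97 − 3.086 = 6.884 mg/L.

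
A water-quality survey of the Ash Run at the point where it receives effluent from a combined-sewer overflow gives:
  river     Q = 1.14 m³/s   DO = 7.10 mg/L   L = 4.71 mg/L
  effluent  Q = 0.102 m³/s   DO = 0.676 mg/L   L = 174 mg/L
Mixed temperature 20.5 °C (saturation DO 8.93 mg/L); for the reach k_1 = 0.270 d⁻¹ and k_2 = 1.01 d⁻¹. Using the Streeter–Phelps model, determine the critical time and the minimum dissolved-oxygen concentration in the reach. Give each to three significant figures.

Mixed DO = (1.14×7.10 + 0.102×0.676)/(1.14+0.102) = 8.163/1.242 = 6.572 mg/L.
Mixed L₀ = (1.14×4.71 + 0.102×174)/(1.242) = 23.12/1.242 = 18.61 mg/L.
Initial deficit D₀ = C_s − DO₀ = 8.93 − 6.572 = 2.358 mg/L.
t_c = (1/0.7400) ln[(1.01/0.270)(1 − 2.358×0.7400/(0.270×18.61))] = 1.351 × ln(2.442) = 1.207 d.
D_c = (0.270/1.01) × 18.61 × e^(−0.270×1.207) = 0.2673 × 18.61 × 0.7220 = 3.592 mg/L.
Minimum DO = 8.93 − 3.592 = 5.338 mg/L.

t_c ≈ 1.21 d; minimum DO ≈ 5.34 mg/L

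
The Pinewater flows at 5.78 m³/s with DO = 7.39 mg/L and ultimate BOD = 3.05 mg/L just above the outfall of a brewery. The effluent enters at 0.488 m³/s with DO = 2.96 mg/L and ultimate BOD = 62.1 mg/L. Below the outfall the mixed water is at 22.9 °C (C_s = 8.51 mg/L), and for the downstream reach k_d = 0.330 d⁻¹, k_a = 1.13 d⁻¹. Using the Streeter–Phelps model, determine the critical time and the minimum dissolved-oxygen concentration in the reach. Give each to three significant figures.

Mixed DO = (5.78×7.39 + 0.488×2.96)/(5.78+0.488) = 44.16/6.268 = 7.045 mg/L.
Mixed L₀ = (5.78×3.05 + 0.488×62.1)/(6.268) = 47.93/6.268 = 7.647 mg/L.
Initial deficit D₀ = C_s − DO₀ = 8.51 − 7.045 = 1.465 mg/L.
t_c = (1/0.8000) ln[(1.13/0.330)(1 − 1.465×0.8000/(0.330×7.647))] = 1.250 × ln(1.834) = 0.7582 d.
D_c = (0.330/1.13) × 7.647 × e^(−0.330×0.7582) = 0.2920 × 7.647 × 0.7786 = 1.739 mg/L.
Minimum DO = 8.51 − 1.739 = 6.771 mg/L.

t_c ≈ 0.758 d; minimum DO ≈ 6.77 mg/L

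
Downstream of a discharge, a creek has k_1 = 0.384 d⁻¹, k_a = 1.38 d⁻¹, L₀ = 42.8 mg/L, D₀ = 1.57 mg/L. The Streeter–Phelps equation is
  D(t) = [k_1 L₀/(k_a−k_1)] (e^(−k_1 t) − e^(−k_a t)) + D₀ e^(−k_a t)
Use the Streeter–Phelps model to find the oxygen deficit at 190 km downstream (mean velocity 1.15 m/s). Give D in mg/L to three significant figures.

D ≈ 6.85 mg/L

Travel time t = x/v = 190 km / (1.15 m/s) = 190000 m / 1.15 m/s = 165200 s = 1.912 d.
k_1 L₀/(k_a−k_1) = 0.384×42.8/(1.38−0.384) = 16.44/0.9960 = 16.50 mg/L.
e^(−k_1 t) = e^(−0.384×1.912) = 0.4798; e^(−k_a t) = e^(−1.38×1.912) = 0.07144.
D = 16.50 × (0.4798 − 0.07144) + 1.57 × 0.07144 = 6.739 + 0.1122 = 6.851 mg/L.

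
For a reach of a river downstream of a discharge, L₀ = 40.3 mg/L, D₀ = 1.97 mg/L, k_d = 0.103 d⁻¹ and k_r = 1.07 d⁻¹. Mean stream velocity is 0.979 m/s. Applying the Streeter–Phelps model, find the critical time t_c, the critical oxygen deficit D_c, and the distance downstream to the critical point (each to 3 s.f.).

t_c ≈ 1.79 d; D_c ≈ 3.23 mg/L; x_c ≈ 151 km

At the critical point dD/dt = 0, so k_d L₀ e^(−k_d t) = k_r D. Substituting D(t) from the Streeter–Phelps equation and solving for t gives
t_c = ln[(k_r/k_d)(1 − D₀(k_r−k_d)/(k_d L₀))] / (k_r−k_d).
Here k_r−k_d = 0.9670 d⁻¹ and 1 − D₀(k_r−k_d)/(k_d L₀) = 1 − 1.97×0.9670/(0.103×40.3) = 0.5411, so
t_c = ln(10.39 × 0.5411) / 0.9670 = 1.726 / 0.9670 = 1.785 d.
D_c = (k_d/k_r) L₀ e^(−k_d t_c) = (0.103/1.07) × 40.3 × e^(−0.103×1.785) = 0.09626 × 40.3 × 0.8320 = 3.228 mg/L.
x_c = v t_c = 0.979 m/s × 1.785 d × 86400 s/d = 151000 m ≈ 151 km.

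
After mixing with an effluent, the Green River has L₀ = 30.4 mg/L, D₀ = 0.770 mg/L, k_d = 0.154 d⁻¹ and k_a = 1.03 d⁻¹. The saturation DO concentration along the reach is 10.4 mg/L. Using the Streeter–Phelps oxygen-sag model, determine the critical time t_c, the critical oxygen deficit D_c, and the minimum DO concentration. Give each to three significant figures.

At the critical point dD/dt = 0, so k_d L₀ e^(−k_d t) = k_a D. Substituting D(t) from the Streeter–Phelps equation and solving for t gives
t_c = ln[(k_a/k_d)(1 − D₀(k_a−k_d)/(k_d L₀))] / (k_a−k_d).
Here k_a−k_d = 0.8760 d⁻¹ and 1 − D₀(k_a−k_d)/(k_d L₀) = 1 − 0.770×0.8760/(0.154×30.4) = 0.8559, so
t_c = ln(6.688 × 0.8559) / 0.8760 = 1.745 / 0.8760 = 1.992 d.
L(t_c) = L₀ e^(−k_d t_c) = 30.4 × 0.7358 = 22.37 mg/L, and at the critical point k_a D_c = k_d L, so D_c = (0.154/1.03) × 22.37 = 3.345 mg/L.
Minimum DO = C_s − D_c = 10.4 − 3.345 = 7.055 mg/L.

t_c ≈ 1.99 d; D_c ≈ 3.34 mg/L; min DO ≈ 7.06 mg/L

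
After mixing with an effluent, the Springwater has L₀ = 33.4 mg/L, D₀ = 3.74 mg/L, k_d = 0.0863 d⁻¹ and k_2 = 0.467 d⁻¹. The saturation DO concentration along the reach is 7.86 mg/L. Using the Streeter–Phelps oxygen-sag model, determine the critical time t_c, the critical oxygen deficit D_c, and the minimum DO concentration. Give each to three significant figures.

With k_2/k_d = 5.411 and 1 − D₀(k_2−k_d)/(k_d L₀) = 0.5060,
t_c = ln(5.411 × 0.5060) / (0.467 − 0.0863) = ln(2.738) / 0.3807 = 1.007/0.3807 = 2.646 d.
L(t_c) = L₀ e^(−k_d t_c) = 33.4 × 0.7958 = 26.58 mg/L, and at the critical point k_2 D_c = k_d L, so D_c = (0.0863/0.467) × 26.58 = 4.912 mg/L.
Minimum DO = C_s − D_c = 7.86 − 4.912 = 2.948 mg/L.

t_c ≈ 2.65 d; D_c ≈ 4.91 mg/L; min DO ≈ 2.95 mg/L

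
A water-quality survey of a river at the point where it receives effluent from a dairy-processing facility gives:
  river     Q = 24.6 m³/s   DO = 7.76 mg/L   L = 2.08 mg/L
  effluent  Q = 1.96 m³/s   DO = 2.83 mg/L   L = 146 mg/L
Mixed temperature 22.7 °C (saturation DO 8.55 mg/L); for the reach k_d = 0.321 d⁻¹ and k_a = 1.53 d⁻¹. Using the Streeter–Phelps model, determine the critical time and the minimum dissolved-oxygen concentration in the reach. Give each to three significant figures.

Mixed DO = (24.6×7.76 + 1.96×2.83)/(24.6+1.96) = 196.4/26.56 = 7.396 mg/L.
Mixed L₀ = (24.6×2.08 + 1.96×146)/(26.56) = 337.3/26.56 = 12.70 mg/L.
Initial deficit D₀ = C_s − DO₀ = 8.55 − 7.396 = 1.154 mg/L.
t_c = (1/1.209) ln[(1.53/0.321)(1 − 1.154×1.209/(0.321×12.70))] = 0.8271 × ln(3.135) = 0.9452 d.
D_c = (0.321/1.53) × 12.70 × e^(−0.321×0.9452) = 0.2098 × 12.70 × 0.7383 = 1.967 mg/L.
Minimum DO = 8.55 − 1.967 = 6.583 mg/L.

t_c ≈ 0.945 d; minimum DO ≈ 6.58 mg/L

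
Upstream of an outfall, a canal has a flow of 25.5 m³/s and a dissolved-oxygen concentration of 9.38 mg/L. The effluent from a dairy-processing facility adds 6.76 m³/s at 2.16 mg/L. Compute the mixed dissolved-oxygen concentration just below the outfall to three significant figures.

7.87 mg/L

Flow-weighted mixing: C = (Q_r C_r + Q_w C_w)/(Q_r + Q_w)
= (25.5×9.38 + 6.76×2.16)/(25.5 + 6.76) = 253.8/32.26 = 7.867 mg/L.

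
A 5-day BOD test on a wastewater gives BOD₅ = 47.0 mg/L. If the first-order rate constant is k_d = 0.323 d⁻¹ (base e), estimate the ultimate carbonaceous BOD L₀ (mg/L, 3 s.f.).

L₀ ≈ 58.7 mg/L

BOD₅ = L₀(1 − e^(−5k_d)) ⇒ L₀ = BOD₅ / (1 − e^(−5×0.323))
= 47.0 / (1 − 0.1989) = 47.0 / 0.8011 = 58.67 mg/L.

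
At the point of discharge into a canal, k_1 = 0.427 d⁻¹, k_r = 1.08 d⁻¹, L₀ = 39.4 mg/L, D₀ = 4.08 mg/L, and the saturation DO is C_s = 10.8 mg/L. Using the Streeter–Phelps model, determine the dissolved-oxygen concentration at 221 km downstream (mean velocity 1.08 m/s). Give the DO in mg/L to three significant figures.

DO ≈ 3.11 mg/L

Travel time t = x/v = 221 km / (1.08 m/s) = 221000 m / 1.08 m/s = 204600 s = 2.368 d.
k_1 L₀/(k_r−k_1) = 0.427×39.4/(1.08−0.427) = 16.82/0.6530 = 25.76 mg/L.
e^(−k_1 t) = e^(−0.427×2.368) = 0.3637; e^(−k_r t) = e^(−1.08×2.368) = 0.07747.
D = 25.76 × (0.3637 − 0.07747) + 4.08 × 0.07747 = 7.376 + 0.3161 = 7.692 mg/L.
DO = C_s − D = 10.8 − 7.692 = 3.108 mg/L.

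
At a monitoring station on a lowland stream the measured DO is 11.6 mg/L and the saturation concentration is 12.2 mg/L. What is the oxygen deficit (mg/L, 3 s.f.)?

D = C_s − C = 12.2 − 11.6 = 0.600 mg/L.

D ≈ 0.600 mg/L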